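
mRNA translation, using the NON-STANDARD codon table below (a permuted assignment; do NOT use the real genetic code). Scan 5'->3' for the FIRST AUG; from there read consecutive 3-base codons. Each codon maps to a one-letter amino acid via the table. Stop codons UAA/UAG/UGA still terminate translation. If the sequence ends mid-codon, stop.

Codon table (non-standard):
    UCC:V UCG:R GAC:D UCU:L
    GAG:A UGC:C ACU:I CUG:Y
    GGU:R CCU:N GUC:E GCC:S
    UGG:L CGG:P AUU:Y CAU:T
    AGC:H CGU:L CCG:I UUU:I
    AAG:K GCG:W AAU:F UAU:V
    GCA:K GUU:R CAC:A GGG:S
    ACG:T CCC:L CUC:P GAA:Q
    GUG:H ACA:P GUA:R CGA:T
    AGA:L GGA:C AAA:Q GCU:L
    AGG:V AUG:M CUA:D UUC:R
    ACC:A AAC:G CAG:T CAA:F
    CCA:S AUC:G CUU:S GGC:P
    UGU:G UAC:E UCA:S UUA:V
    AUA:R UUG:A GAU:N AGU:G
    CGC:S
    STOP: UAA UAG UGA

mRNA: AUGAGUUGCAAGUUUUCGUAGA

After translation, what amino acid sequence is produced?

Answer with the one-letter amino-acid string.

Answer: MGCKIR

Derivation:
start AUG at pos 0
pos 0: AUG -> M; peptide=M
pos 3: AGU -> G; peptide=MG
pos 6: UGC -> C; peptide=MGC
pos 9: AAG -> K; peptide=MGCK
pos 12: UUU -> I; peptide=MGCKI
pos 15: UCG -> R; peptide=MGCKIR
pos 18: UAG -> STOP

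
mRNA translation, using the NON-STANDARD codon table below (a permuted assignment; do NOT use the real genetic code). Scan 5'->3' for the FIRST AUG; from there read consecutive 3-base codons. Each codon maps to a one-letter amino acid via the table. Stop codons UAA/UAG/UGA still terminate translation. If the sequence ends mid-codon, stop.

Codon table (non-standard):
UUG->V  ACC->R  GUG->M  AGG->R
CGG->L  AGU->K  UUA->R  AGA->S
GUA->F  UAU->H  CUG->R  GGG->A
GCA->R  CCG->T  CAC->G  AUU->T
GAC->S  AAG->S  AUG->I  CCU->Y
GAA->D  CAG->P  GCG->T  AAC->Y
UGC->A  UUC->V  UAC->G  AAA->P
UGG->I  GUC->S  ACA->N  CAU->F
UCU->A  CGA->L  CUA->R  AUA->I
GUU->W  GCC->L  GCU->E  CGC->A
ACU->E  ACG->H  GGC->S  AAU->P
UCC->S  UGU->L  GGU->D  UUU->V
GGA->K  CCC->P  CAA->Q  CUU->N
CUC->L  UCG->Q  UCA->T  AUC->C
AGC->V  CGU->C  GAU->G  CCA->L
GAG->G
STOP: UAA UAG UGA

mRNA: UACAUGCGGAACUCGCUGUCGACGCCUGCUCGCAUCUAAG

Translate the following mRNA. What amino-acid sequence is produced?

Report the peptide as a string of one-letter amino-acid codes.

Answer: ILYQRQHYEAC

Derivation:
start AUG at pos 3
pos 3: AUG -> I; peptide=I
pos 6: CGG -> L; peptide=IL
pos 9: AAC -> Y; peptide=ILY
pos 12: UCG -> Q; peptide=ILYQ
pos 15: CUG -> R; peptide=ILYQR
pos 18: UCG -> Q; peptide=ILYQRQ
pos 21: ACG -> H; peptide=ILYQRQH
pos 24: CCU -> Y; peptide=ILYQRQHY
pos 27: GCU -> E; peptide=ILYQRQHYE
pos 30: CGC -> A; peptide=ILYQRQHYEA
pos 33: AUC -> C; peptide=ILYQRQHYEAC
pos 36: UAA -> STOP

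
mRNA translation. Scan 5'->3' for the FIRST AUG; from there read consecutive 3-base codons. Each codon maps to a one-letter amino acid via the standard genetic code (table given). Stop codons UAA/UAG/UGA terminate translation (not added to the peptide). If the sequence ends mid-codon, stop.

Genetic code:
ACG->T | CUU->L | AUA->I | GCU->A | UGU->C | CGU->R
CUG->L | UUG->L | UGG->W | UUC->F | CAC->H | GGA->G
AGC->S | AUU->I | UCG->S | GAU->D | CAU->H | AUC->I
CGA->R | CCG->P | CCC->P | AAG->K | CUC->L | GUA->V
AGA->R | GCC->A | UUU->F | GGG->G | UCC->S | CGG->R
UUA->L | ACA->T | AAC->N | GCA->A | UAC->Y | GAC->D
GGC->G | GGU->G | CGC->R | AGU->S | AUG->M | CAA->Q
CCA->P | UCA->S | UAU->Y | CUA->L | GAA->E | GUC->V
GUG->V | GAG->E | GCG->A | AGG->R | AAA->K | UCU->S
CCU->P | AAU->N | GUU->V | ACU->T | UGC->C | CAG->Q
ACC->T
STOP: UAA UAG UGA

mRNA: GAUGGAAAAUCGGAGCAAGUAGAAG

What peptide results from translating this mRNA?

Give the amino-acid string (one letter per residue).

Answer: MENRSK

Derivation:
start AUG at pos 1
pos 1: AUG -> M; peptide=M
pos 4: GAA -> E; peptide=ME
pos 7: AAU -> N; peptide=MEN
pos 10: CGG -> R; peptide=MENR
pos 13: AGC -> S; peptide=MENRS
pos 16: AAG -> K; peptide=MENRSK
pos 19: UAG -> STOP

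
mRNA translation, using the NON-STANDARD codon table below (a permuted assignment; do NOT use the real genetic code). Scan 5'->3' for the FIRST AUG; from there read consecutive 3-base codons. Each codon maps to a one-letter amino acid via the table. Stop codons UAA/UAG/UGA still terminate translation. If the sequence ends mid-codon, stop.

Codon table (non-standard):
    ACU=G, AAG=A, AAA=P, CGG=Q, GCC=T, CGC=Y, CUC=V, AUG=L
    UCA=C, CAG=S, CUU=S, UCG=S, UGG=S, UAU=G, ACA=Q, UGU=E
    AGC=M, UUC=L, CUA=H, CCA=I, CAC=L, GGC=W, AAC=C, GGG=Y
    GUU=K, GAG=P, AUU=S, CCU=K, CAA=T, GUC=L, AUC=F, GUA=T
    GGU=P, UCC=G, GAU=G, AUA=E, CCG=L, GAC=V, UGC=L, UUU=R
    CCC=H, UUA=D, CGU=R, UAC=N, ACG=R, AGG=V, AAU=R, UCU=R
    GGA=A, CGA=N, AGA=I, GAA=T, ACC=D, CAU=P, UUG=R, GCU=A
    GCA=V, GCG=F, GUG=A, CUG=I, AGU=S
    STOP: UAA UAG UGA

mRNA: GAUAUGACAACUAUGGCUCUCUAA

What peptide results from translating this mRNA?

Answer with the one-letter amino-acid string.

Answer: LQGLAV

Derivation:
start AUG at pos 3
pos 3: AUG -> L; peptide=L
pos 6: ACA -> Q; peptide=LQ
pos 9: ACU -> G; peptide=LQG
pos 12: AUG -> L; peptide=LQGL
pos 15: GCU -> A; peptide=LQGLA
pos 18: CUC -> V; peptide=LQGLAV
pos 21: UAA -> STOP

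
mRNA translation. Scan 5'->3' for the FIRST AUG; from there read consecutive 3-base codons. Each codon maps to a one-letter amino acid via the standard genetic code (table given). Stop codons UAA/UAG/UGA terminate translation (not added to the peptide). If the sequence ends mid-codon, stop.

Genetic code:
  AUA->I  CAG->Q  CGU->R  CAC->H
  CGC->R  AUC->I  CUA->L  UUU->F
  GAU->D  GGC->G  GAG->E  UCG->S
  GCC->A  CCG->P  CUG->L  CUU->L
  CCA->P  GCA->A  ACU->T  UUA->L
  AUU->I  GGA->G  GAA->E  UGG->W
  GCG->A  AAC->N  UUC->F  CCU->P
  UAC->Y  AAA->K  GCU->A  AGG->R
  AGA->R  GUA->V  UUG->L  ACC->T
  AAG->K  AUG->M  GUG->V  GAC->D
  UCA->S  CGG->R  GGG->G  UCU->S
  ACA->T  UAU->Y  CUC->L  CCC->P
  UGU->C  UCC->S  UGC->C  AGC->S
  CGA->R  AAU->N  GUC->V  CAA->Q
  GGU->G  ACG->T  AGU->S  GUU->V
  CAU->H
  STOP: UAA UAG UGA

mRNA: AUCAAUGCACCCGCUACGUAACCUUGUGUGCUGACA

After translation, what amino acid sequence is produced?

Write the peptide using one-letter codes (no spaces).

Answer: MHPLRNLVC

Derivation:
start AUG at pos 4
pos 4: AUG -> M; peptide=M
pos 7: CAC -> H; peptide=MH
pos 10: CCG -> P; peptide=MHP
pos 13: CUA -> L; peptide=MHPL
pos 16: CGU -> R; peptide=MHPLR
pos 19: AAC -> N; peptide=MHPLRN
pos 22: CUU -> L; peptide=MHPLRNL
pos 25: GUG -> V; peptide=MHPLRNLV
pos 28: UGC -> C; peptide=MHPLRNLVC
pos 31: UGA -> STOP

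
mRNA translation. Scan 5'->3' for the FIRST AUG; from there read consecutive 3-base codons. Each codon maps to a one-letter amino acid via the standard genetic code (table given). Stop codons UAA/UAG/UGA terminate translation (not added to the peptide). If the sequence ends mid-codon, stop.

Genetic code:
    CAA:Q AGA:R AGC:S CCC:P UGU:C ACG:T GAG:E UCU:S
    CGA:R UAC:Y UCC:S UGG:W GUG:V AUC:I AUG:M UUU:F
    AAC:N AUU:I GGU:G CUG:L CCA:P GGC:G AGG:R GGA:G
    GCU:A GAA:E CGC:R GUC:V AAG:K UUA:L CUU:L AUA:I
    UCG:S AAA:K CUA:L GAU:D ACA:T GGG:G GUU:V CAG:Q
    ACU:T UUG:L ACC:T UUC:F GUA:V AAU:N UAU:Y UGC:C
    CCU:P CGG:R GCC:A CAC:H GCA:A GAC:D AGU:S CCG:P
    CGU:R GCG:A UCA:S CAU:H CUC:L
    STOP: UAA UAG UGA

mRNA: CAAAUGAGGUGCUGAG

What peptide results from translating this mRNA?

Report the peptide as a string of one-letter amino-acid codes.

start AUG at pos 3
pos 3: AUG -> M; peptide=M
pos 6: AGG -> R; peptide=MR
pos 9: UGC -> C; peptide=MRC
pos 12: UGA -> STOP

Answer: MRC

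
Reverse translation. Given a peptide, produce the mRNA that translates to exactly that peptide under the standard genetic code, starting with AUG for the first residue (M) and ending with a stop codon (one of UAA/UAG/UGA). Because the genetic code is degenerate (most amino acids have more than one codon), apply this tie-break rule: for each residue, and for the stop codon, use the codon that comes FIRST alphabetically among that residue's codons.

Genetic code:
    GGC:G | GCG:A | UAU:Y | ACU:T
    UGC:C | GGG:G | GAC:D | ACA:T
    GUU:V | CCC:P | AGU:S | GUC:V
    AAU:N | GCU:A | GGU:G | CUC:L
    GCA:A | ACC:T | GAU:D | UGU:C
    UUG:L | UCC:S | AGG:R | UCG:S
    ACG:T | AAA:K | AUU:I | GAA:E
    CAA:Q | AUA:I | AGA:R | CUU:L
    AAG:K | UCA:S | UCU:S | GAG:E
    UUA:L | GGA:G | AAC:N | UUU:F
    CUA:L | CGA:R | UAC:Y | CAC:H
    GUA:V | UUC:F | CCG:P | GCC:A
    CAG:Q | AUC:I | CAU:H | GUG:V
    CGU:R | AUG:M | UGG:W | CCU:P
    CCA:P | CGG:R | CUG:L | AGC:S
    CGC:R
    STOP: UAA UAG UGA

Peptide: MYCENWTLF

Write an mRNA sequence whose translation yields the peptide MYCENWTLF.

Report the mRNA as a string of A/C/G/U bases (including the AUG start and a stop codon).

Answer: mRNA: AUGUACUGCGAAAACUGGACACUAUUCUAA

Derivation:
residue 1: M -> AUG (start codon)
residue 2: Y codons sorted = UAC,UAU -> pick first = UAC
residue 3: C codons sorted = UGC,UGU -> pick first = UGC
residue 4: E codons sorted = GAA,GAG -> pick first = GAA
residue 5: N codons sorted = AAC,AAU -> pick first = AAC
residue 6: W -> UGG (only codon)
residue 7: T codons sorted = ACA,ACC,ACG,ACU -> pick first = ACA
residue 8: L codons sorted = CUA,CUC,CUG,CUU,UUA,UUG -> pick first = CUA
residue 9: F codons sorted = UUC,UUU -> pick first = UUC
terminator: stop codons sorted = UAA,UAG,UGA -> pick first = UAA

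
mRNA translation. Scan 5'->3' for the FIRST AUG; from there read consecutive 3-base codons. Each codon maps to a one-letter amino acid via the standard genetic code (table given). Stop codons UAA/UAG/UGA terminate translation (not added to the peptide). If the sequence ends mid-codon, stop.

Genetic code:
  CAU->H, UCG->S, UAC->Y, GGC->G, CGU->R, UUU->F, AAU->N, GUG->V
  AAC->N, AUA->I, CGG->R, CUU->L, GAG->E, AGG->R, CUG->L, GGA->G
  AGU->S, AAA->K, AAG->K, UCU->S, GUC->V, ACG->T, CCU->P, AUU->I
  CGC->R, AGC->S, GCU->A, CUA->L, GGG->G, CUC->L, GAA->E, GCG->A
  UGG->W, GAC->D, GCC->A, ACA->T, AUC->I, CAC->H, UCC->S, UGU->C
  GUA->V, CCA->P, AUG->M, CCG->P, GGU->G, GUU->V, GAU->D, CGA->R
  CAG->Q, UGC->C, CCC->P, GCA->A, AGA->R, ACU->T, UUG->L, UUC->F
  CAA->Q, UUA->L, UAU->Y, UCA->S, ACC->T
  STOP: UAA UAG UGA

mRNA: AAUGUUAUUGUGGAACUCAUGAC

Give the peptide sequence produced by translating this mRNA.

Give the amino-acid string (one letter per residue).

Answer: MLLWNS

Derivation:
start AUG at pos 1
pos 1: AUG -> M; peptide=M
pos 4: UUA -> L; peptide=ML
pos 7: UUG -> L; peptide=MLL
pos 10: UGG -> W; peptide=MLLW
pos 13: AAC -> N; peptide=MLLWN
pos 16: UCA -> S; peptide=MLLWNS
pos 19: UGA -> STOP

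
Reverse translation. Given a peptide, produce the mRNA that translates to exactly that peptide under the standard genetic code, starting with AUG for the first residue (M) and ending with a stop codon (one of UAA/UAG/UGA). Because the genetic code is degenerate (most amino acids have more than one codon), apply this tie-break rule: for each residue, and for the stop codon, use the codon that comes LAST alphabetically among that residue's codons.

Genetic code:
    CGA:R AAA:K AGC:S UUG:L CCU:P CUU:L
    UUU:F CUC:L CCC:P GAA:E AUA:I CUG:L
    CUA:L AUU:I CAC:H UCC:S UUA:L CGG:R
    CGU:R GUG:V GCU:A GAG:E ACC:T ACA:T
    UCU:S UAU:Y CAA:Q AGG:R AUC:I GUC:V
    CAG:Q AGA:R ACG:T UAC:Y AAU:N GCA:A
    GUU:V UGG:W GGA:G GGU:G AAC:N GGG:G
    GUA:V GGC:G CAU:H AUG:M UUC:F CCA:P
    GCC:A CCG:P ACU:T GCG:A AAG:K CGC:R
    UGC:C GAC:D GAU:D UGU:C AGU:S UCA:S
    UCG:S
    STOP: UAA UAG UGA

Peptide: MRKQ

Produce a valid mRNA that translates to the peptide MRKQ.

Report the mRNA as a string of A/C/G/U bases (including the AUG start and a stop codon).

residue 1: M -> AUG (start codon)
residue 2: R codons sorted = AGA,AGG,CGA,CGC,CGG,CGU -> pick last = CGU
residue 3: K codons sorted = AAA,AAG -> pick last = AAG
residue 4: Q codons sorted = CAA,CAG -> pick last = CAG
terminator: stop codons sorted = UAA,UAG,UGA -> pick last = UGA

Answer: mRNA: AUGCGUAAGCAGUGA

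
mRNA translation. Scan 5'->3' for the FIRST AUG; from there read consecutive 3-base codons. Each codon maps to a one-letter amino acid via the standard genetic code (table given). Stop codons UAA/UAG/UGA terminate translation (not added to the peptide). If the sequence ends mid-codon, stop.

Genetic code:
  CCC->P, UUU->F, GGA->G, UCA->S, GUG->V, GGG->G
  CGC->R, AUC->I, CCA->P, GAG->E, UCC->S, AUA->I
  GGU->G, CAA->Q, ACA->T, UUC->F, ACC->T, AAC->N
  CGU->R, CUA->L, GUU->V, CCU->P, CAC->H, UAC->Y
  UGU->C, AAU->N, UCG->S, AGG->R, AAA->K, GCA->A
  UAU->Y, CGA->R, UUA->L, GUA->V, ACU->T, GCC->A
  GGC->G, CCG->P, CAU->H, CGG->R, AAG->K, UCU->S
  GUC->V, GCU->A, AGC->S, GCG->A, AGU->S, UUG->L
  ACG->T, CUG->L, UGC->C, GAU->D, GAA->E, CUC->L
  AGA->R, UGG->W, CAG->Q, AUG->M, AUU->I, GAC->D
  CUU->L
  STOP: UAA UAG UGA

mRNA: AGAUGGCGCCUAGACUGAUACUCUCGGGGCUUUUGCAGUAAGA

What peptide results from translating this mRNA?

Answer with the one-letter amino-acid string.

start AUG at pos 2
pos 2: AUG -> M; peptide=M
pos 5: GCG -> A; peptide=MA
pos 8: CCU -> P; peptide=MAP
pos 11: AGA -> R; peptide=MAPR
pos 14: CUG -> L; peptide=MAPRL
pos 17: AUA -> I; peptide=MAPRLI
pos 20: CUC -> L; peptide=MAPRLIL
pos 23: UCG -> S; peptide=MAPRLILS
pos 26: GGG -> G; peptide=MAPRLILSG
pos 29: CUU -> L; peptide=MAPRLILSGL
pos 32: UUG -> L; peptide=MAPRLILSGLL
pos 35: CAG -> Q; peptide=MAPRLILSGLLQ
pos 38: UAA -> STOP

Answer: MAPRLILSGLLQ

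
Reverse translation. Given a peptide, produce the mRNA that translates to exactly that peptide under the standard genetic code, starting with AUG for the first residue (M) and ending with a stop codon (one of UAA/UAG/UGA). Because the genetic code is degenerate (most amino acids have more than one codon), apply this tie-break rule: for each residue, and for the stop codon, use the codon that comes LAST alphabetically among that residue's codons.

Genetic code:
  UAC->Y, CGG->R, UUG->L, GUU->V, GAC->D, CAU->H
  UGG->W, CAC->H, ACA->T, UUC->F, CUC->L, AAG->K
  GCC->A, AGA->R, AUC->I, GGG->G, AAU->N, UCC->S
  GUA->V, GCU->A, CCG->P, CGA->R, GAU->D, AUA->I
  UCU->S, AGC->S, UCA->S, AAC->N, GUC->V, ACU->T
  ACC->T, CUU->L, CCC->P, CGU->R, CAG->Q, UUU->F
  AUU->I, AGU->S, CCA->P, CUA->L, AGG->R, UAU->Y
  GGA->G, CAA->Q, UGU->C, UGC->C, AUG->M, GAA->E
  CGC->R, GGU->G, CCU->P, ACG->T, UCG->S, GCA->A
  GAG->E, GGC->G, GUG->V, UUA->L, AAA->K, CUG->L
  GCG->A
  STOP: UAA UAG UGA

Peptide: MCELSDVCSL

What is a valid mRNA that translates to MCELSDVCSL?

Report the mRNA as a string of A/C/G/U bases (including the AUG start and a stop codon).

residue 1: M -> AUG (start codon)
residue 2: C codons sorted = UGC,UGU -> pick last = UGU
residue 3: E codons sorted = GAA,GAG -> pick last = GAG
residue 4: L codons sorted = CUA,CUC,CUG,CUU,UUA,UUG -> pick last = UUG
residue 5: S codons sorted = AGC,AGU,UCA,UCC,UCG,UCU -> pick last = UCU
residue 6: D codons sorted = GAC,GAU -> pick last = GAU
residue 7: V codons sorted = GUA,GUC,GUG,GUU -> pick last = GUU
residue 8: C codons sorted = UGC,UGU -> pick last = UGU
residue 9: S codons sorted = AGC,AGU,UCA,UCC,UCG,UCU -> pick last = UCU
residue 10: L codons sorted = CUA,CUC,CUG,CUU,UUA,UUG -> pick last = UUG
terminator: stop codons sorted = UAA,UAG,UGA -> pick last = UGA

Answer: mRNA: AUGUGUGAGUUGUCUGAUGUUUGUUCUUUGUGA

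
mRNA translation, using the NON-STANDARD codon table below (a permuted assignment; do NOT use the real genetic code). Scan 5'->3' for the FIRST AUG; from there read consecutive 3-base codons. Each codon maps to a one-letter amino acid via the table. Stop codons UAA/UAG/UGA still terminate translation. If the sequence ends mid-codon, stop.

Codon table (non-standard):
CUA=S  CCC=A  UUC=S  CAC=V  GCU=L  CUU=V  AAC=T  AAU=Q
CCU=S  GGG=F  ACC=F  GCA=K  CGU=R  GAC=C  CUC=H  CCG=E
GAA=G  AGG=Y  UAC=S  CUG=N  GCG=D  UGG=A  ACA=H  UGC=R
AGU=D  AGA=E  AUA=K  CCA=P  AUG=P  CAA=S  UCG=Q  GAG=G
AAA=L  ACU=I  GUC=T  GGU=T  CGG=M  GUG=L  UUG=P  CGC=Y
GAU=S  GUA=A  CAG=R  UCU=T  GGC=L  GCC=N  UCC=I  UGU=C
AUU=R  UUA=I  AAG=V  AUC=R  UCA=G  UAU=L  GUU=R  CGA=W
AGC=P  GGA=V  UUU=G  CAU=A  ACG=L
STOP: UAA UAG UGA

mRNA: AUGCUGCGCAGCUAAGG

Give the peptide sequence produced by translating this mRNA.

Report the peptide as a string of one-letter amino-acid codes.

Answer: PNYP

Derivation:
start AUG at pos 0
pos 0: AUG -> P; peptide=P
pos 3: CUG -> N; peptide=PN
pos 6: CGC -> Y; peptide=PNY
pos 9: AGC -> P; peptide=PNYP
pos 12: UAA -> STOP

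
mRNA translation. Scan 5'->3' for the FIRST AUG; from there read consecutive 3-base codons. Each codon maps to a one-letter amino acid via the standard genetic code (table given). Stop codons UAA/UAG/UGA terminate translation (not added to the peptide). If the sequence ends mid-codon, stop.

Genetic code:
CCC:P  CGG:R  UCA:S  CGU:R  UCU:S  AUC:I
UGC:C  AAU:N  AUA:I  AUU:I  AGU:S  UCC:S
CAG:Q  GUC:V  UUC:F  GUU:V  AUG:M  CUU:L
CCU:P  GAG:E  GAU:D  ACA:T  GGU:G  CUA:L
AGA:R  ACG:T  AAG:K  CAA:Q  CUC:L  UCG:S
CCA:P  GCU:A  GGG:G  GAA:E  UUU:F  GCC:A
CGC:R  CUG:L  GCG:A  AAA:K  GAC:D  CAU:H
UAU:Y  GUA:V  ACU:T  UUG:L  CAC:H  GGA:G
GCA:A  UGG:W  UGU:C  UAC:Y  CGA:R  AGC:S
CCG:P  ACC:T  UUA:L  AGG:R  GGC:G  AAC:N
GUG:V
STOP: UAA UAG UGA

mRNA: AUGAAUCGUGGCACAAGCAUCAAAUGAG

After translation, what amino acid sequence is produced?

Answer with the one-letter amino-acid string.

start AUG at pos 0
pos 0: AUG -> M; peptide=M
pos 3: AAU -> N; peptide=MN
pos 6: CGU -> R; peptide=MNR
pos 9: GGC -> G; peptide=MNRG
pos 12: ACA -> T; peptide=MNRGT
pos 15: AGC -> S; peptide=MNRGTS
pos 18: AUC -> I; peptide=MNRGTSI
pos 21: AAA -> K; peptide=MNRGTSIK
pos 24: UGA -> STOP

Answer: MNRGTSIK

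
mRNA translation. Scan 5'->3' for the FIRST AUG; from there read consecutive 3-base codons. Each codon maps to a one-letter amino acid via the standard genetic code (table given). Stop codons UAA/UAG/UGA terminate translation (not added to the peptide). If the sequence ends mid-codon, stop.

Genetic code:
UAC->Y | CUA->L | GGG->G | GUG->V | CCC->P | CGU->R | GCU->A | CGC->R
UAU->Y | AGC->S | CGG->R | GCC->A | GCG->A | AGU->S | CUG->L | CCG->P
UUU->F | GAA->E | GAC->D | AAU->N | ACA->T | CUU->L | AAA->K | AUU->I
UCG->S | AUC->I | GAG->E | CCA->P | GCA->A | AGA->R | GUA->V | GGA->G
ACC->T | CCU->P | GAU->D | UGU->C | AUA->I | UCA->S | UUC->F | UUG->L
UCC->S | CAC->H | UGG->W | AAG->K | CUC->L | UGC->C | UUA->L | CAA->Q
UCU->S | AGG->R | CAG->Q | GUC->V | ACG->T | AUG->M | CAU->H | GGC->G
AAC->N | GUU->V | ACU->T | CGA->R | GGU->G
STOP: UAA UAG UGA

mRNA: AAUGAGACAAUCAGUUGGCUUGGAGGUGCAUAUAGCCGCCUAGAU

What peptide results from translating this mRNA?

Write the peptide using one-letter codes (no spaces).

Answer: MRQSVGLEVHIAA

Derivation:
start AUG at pos 1
pos 1: AUG -> M; peptide=M
pos 4: AGA -> R; peptide=MR
pos 7: CAA -> Q; peptide=MRQ
pos 10: UCA -> S; peptide=MRQS
pos 13: GUU -> V; peptide=MRQSV
pos 16: GGC -> G; peptide=MRQSVG
pos 19: UUG -> L; peptide=MRQSVGL
pos 22: GAG -> E; peptide=MRQSVGLE
pos 25: GUG -> V; peptide=MRQSVGLEV
pos 28: CAU -> H; peptide=MRQSVGLEVH
pos 31: AUA -> I; peptide=MRQSVGLEVHI
pos 34: GCC -> A; peptide=MRQSVGLEVHIA
pos 37: GCC -> A; peptide=MRQSVGLEVHIAA
pos 40: UAG -> STOP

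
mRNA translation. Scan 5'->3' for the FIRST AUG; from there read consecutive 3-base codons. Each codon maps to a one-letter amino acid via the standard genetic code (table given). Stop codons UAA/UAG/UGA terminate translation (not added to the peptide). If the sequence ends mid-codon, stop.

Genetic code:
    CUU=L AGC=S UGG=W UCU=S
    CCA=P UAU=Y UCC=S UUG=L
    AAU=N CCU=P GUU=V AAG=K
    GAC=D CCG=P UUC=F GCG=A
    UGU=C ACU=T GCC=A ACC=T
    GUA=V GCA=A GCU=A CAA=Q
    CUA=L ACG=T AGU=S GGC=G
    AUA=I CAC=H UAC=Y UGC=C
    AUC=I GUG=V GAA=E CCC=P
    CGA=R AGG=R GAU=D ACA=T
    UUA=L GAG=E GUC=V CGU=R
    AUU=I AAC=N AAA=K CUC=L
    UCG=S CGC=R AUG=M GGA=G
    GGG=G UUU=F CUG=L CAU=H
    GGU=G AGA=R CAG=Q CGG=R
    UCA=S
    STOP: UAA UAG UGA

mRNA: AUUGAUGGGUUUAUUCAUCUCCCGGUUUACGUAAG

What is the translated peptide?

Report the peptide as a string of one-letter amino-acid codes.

Answer: MGLFISRFT

Derivation:
start AUG at pos 4
pos 4: AUG -> M; peptide=M
pos 7: GGU -> G; peptide=MG
pos 10: UUA -> L; peptide=MGL
pos 13: UUC -> F; peptide=MGLF
pos 16: AUC -> I; peptide=MGLFI
pos 19: UCC -> S; peptide=MGLFIS
pos 22: CGG -> R; peptide=MGLFISR
pos 25: UUU -> F; peptide=MGLFISRF
pos 28: ACG -> T; peptide=MGLFISRFT
pos 31: UAA -> STOP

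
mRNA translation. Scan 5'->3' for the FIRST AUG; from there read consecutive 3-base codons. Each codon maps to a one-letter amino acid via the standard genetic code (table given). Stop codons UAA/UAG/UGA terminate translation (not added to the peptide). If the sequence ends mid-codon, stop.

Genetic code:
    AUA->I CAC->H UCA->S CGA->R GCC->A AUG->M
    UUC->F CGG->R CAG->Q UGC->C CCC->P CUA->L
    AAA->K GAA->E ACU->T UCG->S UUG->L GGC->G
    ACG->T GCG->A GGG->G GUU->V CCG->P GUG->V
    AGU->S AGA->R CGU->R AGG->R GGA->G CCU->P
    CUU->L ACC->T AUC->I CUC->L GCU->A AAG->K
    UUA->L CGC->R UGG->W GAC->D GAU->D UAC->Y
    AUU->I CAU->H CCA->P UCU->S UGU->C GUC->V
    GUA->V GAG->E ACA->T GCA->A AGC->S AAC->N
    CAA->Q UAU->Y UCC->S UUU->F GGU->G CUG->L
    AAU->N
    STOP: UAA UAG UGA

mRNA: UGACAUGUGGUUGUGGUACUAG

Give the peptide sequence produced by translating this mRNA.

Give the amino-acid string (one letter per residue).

start AUG at pos 4
pos 4: AUG -> M; peptide=M
pos 7: UGG -> W; peptide=MW
pos 10: UUG -> L; peptide=MWL
pos 13: UGG -> W; peptide=MWLW
pos 16: UAC -> Y; peptide=MWLWY
pos 19: UAG -> STOP

Answer: MWLWY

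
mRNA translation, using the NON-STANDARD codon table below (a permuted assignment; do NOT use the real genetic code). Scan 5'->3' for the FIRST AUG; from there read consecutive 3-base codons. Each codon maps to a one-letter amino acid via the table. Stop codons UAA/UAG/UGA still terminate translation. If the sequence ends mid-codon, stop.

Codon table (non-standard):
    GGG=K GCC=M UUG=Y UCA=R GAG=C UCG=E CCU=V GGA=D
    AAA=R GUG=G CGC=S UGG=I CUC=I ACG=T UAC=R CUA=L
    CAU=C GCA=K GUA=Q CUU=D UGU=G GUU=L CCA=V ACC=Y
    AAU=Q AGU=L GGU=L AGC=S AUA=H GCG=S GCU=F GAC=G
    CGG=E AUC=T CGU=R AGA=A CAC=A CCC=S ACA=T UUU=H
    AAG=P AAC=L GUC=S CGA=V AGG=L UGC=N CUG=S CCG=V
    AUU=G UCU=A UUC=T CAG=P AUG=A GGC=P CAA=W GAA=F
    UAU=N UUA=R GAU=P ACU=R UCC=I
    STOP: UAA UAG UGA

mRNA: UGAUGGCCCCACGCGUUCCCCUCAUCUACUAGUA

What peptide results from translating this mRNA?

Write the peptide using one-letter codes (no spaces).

start AUG at pos 2
pos 2: AUG -> A; peptide=A
pos 5: GCC -> M; peptide=AM
pos 8: CCA -> V; peptide=AMV
pos 11: CGC -> S; peptide=AMVS
pos 14: GUU -> L; peptide=AMVSL
pos 17: CCC -> S; peptide=AMVSLS
pos 20: CUC -> I; peptide=AMVSLSI
pos 23: AUC -> T; peptide=AMVSLSIT
pos 26: UAC -> R; peptide=AMVSLSITR
pos 29: UAG -> STOP

Answer: AMVSLSITR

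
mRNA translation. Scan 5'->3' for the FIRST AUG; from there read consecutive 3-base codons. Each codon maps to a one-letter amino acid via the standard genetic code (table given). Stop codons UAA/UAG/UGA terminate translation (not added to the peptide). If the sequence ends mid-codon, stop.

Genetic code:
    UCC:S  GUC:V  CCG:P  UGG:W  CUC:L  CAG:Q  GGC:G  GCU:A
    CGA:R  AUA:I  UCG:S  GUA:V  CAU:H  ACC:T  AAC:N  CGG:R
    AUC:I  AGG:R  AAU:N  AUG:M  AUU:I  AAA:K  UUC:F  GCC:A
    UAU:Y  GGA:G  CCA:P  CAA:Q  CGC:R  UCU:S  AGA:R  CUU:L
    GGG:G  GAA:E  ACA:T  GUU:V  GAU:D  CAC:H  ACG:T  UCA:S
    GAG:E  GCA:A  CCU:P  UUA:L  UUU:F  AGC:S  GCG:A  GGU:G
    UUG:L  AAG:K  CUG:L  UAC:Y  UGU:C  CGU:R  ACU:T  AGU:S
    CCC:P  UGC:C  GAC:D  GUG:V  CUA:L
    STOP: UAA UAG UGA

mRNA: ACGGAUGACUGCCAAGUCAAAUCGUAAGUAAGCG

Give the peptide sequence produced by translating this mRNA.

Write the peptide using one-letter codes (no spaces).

start AUG at pos 4
pos 4: AUG -> M; peptide=M
pos 7: ACU -> T; peptide=MT
pos 10: GCC -> A; peptide=MTA
pos 13: AAG -> K; peptide=MTAK
pos 16: UCA -> S; peptide=MTAKS
pos 19: AAU -> N; peptide=MTAKSN
pos 22: CGU -> R; peptide=MTAKSNR
pos 25: AAG -> K; peptide=MTAKSNRK
pos 28: UAA -> STOP

Answer: MTAKSNRK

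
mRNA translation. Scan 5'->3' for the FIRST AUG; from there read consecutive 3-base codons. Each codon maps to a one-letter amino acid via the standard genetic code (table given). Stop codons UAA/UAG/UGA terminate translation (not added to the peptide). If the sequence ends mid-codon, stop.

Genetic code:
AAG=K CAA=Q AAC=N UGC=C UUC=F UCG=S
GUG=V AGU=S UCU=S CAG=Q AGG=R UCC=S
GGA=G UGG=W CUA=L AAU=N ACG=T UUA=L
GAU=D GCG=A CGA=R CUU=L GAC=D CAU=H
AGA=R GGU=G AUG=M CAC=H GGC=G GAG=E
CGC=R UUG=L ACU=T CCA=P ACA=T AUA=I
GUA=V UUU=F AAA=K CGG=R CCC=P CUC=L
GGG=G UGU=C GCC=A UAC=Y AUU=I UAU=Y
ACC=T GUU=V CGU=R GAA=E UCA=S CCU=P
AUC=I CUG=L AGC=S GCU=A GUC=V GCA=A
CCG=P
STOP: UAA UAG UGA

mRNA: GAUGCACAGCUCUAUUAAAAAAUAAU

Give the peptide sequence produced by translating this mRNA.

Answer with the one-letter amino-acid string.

Answer: MHSSIKK

Derivation:
start AUG at pos 1
pos 1: AUG -> M; peptide=M
pos 4: CAC -> H; peptide=MH
pos 7: AGC -> S; peptide=MHS
pos 10: UCU -> S; peptide=MHSS
pos 13: AUU -> I; peptide=MHSSI
pos 16: AAA -> K; peptide=MHSSIK
pos 19: AAA -> K; peptide=MHSSIKK
pos 22: UAA -> STOP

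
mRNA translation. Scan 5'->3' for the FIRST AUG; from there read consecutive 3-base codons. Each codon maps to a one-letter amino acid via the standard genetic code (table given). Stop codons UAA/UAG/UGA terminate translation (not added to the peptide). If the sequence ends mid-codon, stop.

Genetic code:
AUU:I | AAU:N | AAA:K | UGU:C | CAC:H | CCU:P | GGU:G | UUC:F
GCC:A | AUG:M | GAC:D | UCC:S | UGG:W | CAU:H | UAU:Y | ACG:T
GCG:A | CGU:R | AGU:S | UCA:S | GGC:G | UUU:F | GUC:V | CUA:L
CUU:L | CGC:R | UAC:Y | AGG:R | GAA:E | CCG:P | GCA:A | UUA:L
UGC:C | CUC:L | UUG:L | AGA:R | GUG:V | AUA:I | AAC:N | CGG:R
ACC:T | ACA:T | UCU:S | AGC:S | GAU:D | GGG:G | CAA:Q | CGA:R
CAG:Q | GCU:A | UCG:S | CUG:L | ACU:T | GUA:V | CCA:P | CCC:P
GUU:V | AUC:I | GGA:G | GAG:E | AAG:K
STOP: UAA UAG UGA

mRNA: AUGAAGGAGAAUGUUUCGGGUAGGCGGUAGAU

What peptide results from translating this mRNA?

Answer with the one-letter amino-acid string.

start AUG at pos 0
pos 0: AUG -> M; peptide=M
pos 3: AAG -> K; peptide=MK
pos 6: GAG -> E; peptide=MKE
pos 9: AAU -> N; peptide=MKEN
pos 12: GUU -> V; peptide=MKENV
pos 15: UCG -> S; peptide=MKENVS
pos 18: GGU -> G; peptide=MKENVSG
pos 21: AGG -> R; peptide=MKENVSGR
pos 24: CGG -> R; peptide=MKENVSGRR
pos 27: UAG -> STOP

Answer: MKENVSGRR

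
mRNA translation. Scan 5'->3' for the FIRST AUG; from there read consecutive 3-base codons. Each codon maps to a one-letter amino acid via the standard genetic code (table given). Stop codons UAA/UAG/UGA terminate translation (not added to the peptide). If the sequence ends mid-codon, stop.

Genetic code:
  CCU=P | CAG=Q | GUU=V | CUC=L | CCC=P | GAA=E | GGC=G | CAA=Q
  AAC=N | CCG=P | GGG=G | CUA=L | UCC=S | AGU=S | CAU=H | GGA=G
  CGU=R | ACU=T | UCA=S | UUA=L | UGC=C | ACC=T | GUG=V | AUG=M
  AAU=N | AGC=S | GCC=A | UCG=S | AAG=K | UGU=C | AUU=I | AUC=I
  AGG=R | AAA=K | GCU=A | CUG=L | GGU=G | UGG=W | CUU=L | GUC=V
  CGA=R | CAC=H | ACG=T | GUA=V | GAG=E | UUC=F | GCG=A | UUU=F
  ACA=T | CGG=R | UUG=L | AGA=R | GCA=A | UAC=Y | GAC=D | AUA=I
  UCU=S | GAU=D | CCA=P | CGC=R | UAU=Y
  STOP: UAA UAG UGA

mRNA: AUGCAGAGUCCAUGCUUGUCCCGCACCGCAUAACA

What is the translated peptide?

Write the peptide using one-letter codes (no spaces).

Answer: MQSPCLSRTA

Derivation:
start AUG at pos 0
pos 0: AUG -> M; peptide=M
pos 3: CAG -> Q; peptide=MQ
pos 6: AGU -> S; peptide=MQS
pos 9: CCA -> P; peptide=MQSP
pos 12: UGC -> C; peptide=MQSPC
pos 15: UUG -> L; peptide=MQSPCL
pos 18: UCC -> S; peptide=MQSPCLS
pos 21: CGC -> R; peptide=MQSPCLSR
pos 24: ACC -> T; peptide=MQSPCLSRT
pos 27: GCA -> A; peptide=MQSPCLSRTA
pos 30: UAA -> STOP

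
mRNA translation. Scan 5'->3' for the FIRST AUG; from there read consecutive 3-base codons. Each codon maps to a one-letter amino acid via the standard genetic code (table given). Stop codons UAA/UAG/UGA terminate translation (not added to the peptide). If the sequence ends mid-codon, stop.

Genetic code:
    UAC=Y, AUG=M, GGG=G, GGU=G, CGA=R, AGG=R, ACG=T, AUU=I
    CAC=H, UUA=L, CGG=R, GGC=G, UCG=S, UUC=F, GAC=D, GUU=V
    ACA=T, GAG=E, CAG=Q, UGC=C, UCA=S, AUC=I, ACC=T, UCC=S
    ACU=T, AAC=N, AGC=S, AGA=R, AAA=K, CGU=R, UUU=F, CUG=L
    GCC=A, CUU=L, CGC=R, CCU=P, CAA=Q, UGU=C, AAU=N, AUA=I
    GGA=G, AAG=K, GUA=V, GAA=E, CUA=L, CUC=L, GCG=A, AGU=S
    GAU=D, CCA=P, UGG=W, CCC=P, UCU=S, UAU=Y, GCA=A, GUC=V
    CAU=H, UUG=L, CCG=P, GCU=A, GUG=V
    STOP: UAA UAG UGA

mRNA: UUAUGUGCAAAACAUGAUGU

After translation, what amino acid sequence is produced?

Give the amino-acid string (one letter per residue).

start AUG at pos 2
pos 2: AUG -> M; peptide=M
pos 5: UGC -> C; peptide=MC
pos 8: AAA -> K; peptide=MCK
pos 11: ACA -> T; peptide=MCKT
pos 14: UGA -> STOP

Answer: MCKT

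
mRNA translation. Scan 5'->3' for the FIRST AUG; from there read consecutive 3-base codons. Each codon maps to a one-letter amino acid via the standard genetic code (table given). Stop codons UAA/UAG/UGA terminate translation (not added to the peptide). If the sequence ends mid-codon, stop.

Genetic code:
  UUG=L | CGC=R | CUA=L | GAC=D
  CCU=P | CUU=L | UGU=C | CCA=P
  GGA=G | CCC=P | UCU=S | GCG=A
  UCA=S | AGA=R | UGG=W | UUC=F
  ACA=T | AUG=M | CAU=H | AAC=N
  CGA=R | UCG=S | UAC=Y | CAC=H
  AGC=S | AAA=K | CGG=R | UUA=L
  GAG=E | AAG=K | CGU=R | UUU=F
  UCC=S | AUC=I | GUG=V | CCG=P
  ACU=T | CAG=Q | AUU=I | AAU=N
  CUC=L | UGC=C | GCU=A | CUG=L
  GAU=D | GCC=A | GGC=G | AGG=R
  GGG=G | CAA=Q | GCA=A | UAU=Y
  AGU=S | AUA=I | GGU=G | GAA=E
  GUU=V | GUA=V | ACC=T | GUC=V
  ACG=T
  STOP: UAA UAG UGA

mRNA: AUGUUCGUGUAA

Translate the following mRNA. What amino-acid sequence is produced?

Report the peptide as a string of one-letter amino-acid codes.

Answer: MFV

Derivation:
start AUG at pos 0
pos 0: AUG -> M; peptide=M
pos 3: UUC -> F; peptide=MF
pos 6: GUG -> V; peptide=MFV
pos 9: UAA -> STOP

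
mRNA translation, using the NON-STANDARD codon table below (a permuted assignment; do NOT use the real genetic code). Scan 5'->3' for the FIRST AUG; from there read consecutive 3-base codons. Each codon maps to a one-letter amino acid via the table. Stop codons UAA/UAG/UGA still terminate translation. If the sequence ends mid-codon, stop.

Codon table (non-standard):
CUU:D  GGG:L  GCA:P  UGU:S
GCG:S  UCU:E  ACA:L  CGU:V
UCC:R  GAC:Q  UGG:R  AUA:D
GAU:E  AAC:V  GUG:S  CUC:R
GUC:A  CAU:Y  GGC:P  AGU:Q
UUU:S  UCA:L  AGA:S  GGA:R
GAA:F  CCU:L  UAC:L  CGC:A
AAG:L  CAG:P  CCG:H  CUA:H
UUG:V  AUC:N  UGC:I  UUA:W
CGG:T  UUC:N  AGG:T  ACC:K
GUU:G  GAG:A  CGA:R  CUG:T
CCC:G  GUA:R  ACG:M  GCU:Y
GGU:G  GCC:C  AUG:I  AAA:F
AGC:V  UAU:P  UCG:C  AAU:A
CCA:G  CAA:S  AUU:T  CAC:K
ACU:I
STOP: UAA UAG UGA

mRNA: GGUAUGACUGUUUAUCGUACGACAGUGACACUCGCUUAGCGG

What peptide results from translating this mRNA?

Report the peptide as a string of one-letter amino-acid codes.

start AUG at pos 3
pos 3: AUG -> I; peptide=I
pos 6: ACU -> I; peptide=II
pos 9: GUU -> G; peptide=IIG
pos 12: UAU -> P; peptide=IIGP
pos 15: CGU -> V; peptide=IIGPV
pos 18: ACG -> M; peptide=IIGPVM
pos 21: ACA -> L; peptide=IIGPVML
pos 24: GUG -> S; peptide=IIGPVMLS
pos 27: ACA -> L; peptide=IIGPVMLSL
pos 30: CUC -> R; peptide=IIGPVMLSLR
pos 33: GCU -> Y; peptide=IIGPVMLSLRY
pos 36: UAG -> STOP

Answer: IIGPVMLSLRY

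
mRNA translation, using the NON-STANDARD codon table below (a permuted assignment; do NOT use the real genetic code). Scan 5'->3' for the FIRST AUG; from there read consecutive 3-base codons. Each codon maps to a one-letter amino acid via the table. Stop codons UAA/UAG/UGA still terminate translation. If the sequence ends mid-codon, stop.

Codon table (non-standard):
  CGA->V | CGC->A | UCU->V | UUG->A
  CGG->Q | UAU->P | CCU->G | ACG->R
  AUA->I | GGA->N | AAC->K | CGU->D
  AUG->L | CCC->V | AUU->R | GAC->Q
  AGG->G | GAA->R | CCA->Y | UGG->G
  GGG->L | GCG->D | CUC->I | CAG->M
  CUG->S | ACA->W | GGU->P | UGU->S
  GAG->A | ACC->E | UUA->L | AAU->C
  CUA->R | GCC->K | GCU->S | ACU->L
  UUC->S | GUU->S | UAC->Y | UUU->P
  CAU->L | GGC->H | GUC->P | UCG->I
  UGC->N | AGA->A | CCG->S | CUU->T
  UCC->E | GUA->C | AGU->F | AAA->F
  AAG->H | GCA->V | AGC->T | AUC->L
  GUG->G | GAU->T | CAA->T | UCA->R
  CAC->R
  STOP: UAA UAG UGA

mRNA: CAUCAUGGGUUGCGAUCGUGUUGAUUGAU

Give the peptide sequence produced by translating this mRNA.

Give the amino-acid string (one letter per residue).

start AUG at pos 4
pos 4: AUG -> L; peptide=L
pos 7: GGU -> P; peptide=LP
pos 10: UGC -> N; peptide=LPN
pos 13: GAU -> T; peptide=LPNT
pos 16: CGU -> D; peptide=LPNTD
pos 19: GUU -> S; peptide=LPNTDS
pos 22: GAU -> T; peptide=LPNTDST
pos 25: UGA -> STOP

Answer: LPNTDST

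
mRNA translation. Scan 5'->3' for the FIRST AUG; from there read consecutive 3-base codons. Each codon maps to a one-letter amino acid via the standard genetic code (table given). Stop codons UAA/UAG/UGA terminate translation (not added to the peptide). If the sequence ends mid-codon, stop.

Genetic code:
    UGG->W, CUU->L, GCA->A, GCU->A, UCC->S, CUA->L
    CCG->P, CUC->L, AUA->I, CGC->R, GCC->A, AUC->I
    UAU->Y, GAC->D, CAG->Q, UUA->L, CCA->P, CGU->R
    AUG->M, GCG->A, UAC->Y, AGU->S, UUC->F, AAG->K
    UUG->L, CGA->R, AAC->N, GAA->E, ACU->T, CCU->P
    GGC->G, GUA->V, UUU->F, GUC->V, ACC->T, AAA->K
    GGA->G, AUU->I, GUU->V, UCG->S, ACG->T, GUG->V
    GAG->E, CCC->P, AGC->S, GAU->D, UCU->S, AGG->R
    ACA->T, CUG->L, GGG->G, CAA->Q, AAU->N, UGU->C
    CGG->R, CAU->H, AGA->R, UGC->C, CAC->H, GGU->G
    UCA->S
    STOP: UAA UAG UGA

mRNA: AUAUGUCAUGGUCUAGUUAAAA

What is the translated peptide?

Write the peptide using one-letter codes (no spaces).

start AUG at pos 2
pos 2: AUG -> M; peptide=M
pos 5: UCA -> S; peptide=MS
pos 8: UGG -> W; peptide=MSW
pos 11: UCU -> S; peptide=MSWS
pos 14: AGU -> S; peptide=MSWSS
pos 17: UAA -> STOP

Answer: MSWSS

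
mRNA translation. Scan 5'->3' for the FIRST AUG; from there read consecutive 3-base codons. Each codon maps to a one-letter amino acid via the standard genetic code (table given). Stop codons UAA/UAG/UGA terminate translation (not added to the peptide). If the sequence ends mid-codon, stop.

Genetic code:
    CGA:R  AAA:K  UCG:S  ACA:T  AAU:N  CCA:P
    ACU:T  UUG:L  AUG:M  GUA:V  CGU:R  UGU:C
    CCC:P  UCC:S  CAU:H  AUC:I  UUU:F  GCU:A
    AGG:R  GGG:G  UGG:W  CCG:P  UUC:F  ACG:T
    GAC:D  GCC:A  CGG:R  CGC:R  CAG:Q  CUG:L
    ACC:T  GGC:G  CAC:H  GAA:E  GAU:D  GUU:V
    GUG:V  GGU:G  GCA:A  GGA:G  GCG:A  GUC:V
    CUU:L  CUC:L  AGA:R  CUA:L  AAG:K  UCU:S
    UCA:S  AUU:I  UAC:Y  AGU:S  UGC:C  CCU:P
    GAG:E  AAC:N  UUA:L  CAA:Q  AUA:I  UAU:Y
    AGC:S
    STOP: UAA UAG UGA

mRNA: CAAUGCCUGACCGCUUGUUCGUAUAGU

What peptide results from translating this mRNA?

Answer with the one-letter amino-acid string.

Answer: MPDRLFV

Derivation:
start AUG at pos 2
pos 2: AUG -> M; peptide=M
pos 5: CCU -> P; peptide=MP
pos 8: GAC -> D; peptide=MPD
pos 11: CGC -> R; peptide=MPDR
pos 14: UUG -> L; peptide=MPDRL
pos 17: UUC -> F; peptide=MPDRLF
pos 20: GUA -> V; peptide=MPDRLFV
pos 23: UAG -> STOP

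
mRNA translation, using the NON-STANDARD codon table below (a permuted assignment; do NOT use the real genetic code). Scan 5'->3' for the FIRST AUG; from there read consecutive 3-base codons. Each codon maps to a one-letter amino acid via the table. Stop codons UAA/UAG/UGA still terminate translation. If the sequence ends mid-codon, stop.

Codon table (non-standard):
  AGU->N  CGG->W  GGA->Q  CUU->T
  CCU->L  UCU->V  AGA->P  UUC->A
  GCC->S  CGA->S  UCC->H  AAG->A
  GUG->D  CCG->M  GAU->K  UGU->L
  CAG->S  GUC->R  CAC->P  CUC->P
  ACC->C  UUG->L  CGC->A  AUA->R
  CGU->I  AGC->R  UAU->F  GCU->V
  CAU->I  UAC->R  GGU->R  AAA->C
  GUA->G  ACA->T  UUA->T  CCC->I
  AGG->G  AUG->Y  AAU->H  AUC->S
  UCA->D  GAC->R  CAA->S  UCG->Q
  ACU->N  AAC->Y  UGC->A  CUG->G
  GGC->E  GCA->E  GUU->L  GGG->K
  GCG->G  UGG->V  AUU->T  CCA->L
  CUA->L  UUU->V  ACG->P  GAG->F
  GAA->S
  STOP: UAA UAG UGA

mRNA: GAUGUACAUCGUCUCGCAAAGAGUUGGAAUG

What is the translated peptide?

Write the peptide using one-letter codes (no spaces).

Answer: YRSRQSPLQY

Derivation:
start AUG at pos 1
pos 1: AUG -> Y; peptide=Y
pos 4: UAC -> R; peptide=YR
pos 7: AUC -> S; peptide=YRS
pos 10: GUC -> R; peptide=YRSR
pos 13: UCG -> Q; peptide=YRSRQ
pos 16: CAA -> S; peptide=YRSRQS
pos 19: AGA -> P; peptide=YRSRQSP
pos 22: GUU -> L; peptide=YRSRQSPL
pos 25: GGA -> Q; peptide=YRSRQSPLQ
pos 28: AUG -> Y; peptide=YRSRQSPLQY
pos 31: only 0 nt remain (<3), stop (end of mRNA)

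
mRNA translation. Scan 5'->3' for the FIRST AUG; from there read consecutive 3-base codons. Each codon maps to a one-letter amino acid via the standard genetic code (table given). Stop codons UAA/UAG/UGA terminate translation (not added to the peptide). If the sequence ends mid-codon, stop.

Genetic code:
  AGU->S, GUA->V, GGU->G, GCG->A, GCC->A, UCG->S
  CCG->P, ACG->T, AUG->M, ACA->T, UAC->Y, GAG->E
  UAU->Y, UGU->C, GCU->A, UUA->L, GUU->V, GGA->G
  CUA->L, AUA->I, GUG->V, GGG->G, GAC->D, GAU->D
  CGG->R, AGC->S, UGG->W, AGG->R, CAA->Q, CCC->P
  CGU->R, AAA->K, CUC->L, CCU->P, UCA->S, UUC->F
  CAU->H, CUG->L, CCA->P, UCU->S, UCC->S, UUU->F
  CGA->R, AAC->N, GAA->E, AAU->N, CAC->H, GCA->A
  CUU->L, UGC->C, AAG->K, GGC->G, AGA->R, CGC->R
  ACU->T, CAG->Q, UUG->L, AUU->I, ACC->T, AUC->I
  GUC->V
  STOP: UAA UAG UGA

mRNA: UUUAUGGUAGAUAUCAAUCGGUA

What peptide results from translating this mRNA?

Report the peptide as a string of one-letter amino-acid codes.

Answer: MVDINR

Derivation:
start AUG at pos 3
pos 3: AUG -> M; peptide=M
pos 6: GUA -> V; peptide=MV
pos 9: GAU -> D; peptide=MVD
pos 12: AUC -> I; peptide=MVDI
pos 15: AAU -> N; peptide=MVDIN
pos 18: CGG -> R; peptide=MVDINR
pos 21: only 2 nt remain (<3), stop (end of mRNA)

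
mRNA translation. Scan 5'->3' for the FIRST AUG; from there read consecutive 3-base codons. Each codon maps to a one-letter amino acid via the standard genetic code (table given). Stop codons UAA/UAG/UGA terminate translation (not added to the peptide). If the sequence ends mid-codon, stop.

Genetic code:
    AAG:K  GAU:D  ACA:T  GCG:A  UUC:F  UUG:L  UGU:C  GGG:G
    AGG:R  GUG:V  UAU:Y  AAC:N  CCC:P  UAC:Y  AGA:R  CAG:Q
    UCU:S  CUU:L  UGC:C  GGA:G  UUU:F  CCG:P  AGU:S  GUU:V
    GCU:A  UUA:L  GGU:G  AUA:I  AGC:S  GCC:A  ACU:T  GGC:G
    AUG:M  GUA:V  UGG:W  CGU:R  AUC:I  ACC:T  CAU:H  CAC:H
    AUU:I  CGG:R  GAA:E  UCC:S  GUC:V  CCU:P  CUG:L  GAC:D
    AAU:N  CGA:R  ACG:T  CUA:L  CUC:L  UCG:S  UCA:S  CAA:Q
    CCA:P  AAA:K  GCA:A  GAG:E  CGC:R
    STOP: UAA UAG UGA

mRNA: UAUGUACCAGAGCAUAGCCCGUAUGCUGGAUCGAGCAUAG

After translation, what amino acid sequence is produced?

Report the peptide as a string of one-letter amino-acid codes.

start AUG at pos 1
pos 1: AUG -> M; peptide=M
pos 4: UAC -> Y; peptide=MY
pos 7: CAG -> Q; peptide=MYQ
pos 10: AGC -> S; peptide=MYQS
pos 13: AUA -> I; peptide=MYQSI
pos 16: GCC -> A; peptide=MYQSIA
pos 19: CGU -> R; peptide=MYQSIAR
pos 22: AUG -> M; peptide=MYQSIARM
pos 25: CUG -> L; peptide=MYQSIARML
pos 28: GAU -> D; peptide=MYQSIARMLD
pos 31: CGA -> R; peptide=MYQSIARMLDR
pos 34: GCA -> A; peptide=MYQSIARMLDRA
pos 37: UAG -> STOP

Answer: MYQSIARMLDRA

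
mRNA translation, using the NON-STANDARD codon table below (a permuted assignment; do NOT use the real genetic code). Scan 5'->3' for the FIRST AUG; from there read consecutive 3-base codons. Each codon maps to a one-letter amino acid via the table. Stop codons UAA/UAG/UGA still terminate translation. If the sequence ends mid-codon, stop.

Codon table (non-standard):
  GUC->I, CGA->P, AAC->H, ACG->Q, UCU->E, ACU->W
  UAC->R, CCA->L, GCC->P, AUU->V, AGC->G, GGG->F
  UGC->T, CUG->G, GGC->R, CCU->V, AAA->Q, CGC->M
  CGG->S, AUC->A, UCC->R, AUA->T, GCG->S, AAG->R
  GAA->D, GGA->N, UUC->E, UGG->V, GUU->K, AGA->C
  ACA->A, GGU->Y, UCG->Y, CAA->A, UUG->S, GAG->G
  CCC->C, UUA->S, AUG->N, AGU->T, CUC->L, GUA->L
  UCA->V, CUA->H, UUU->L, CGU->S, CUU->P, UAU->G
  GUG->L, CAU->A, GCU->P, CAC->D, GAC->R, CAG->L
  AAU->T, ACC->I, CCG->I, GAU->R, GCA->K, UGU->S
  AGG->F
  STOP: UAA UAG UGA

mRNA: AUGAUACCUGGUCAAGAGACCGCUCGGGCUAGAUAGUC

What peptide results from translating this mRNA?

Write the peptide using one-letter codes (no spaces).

Answer: NTVYAGIPSPC

Derivation:
start AUG at pos 0
pos 0: AUG -> N; peptide=N
pos 3: AUA -> T; peptide=NT
pos 6: CCU -> V; peptide=NTV
pos 9: GGU -> Y; peptide=NTVY
pos 12: CAA -> A; peptide=NTVYA
pos 15: GAG -> G; peptide=NTVYAG
pos 18: ACC -> I; peptide=NTVYAGI
pos 21: GCU -> P; peptide=NTVYAGIP
pos 24: CGG -> S; peptide=NTVYAGIPS
pos 27: GCU -> P; peptide=NTVYAGIPSP
pos 30: AGA -> C; peptide=NTVYAGIPSPC
pos 33: UAG -> STOP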